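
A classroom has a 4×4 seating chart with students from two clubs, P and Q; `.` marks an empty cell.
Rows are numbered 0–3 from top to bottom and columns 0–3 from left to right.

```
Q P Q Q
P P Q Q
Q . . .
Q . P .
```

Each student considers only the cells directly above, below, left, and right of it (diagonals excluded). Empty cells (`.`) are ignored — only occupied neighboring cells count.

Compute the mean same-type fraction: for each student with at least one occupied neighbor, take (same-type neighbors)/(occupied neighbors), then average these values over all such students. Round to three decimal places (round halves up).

0.617

(0,0)Q 0/2
(0,1)P 1/3
(0,2)Q 2/3
(0,3)Q 2/2
(1,0)P 1/3
(1,1)P 2/3
(1,2)Q 2/3
(1,3)Q 2/2
(2,0)Q 1/2
(3,0)Q 1/1
(3,2)P — no occupied neighbors
Sum over 10 students: 0/2 + 1/3 + 2/3 + 2/2 + 1/3 + 2/3 + 2/3 + 2/2 + 1/2 + 1/1 = 37/6; mean = 37/6 ÷ 10 = 37/60 = 0.616666… → 0.617.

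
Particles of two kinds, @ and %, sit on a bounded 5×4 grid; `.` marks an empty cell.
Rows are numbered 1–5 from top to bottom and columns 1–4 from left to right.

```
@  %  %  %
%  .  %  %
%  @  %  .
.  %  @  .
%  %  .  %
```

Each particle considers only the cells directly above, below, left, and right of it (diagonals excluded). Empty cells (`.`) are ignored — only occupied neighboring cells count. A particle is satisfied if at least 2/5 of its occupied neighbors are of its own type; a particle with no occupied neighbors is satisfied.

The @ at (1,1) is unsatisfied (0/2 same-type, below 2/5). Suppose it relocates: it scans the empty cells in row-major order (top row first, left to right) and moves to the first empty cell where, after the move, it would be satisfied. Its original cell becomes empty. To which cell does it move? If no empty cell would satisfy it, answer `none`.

(4,4)

Vacating (1,1). Empty cells in order:
  (2,2): 1/4 same-type → still unsatisfied.
  (3,4): 0/2 same-type → still unsatisfied.
  (4,1): 0/3 same-type → still unsatisfied.
  (4,4): 1/2 same-type → satisfied — stop here.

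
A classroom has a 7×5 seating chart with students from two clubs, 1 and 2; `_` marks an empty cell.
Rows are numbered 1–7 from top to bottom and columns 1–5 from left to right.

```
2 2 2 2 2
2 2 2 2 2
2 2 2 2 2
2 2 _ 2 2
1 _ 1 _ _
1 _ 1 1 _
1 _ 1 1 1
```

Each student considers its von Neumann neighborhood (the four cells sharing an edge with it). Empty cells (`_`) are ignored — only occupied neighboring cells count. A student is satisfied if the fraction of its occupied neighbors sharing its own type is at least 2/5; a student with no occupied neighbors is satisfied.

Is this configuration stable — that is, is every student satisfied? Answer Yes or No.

(1,1)2 2/2 satisfied
(1,2)2 3/3 satisfied
(1,3)2 3/3 satisfied
(1,4)2 3/3 satisfied
(1,5)2 2/2 satisfied
(2,1)2 3/3 satisfied
(2,2)2 4/4 satisfied
(2,3)2 4/4 satisfied
(2,4)2 4/4 satisfied
(2,5)2 3/3 satisfied
(3,1)2 3/3 satisfied
(3,2)2 4/4 satisfied
(3,3)2 3/3 satisfied
(3,4)2 4/4 satisfied
(3,5)2 3/3 satisfied
(4,1)2 2/3 satisfied
(4,2)2 2/2 satisfied
(4,4)2 2/2 satisfied
(4,5)2 2/2 satisfied
(5,1)1 1/2 satisfied
(5,3)1 1/1 satisfied
(6,1)1 2/2 satisfied
(6,3)1 3/3 satisfied
(6,4)1 2/2 satisfied
(7,1)1 1/1 satisfied
(7,3)1 2/2 satisfied
(7,4)1 3/3 satisfied
(7,5)1 1/1 satisfied
All meet the threshold, so the configuration is stable.

Yes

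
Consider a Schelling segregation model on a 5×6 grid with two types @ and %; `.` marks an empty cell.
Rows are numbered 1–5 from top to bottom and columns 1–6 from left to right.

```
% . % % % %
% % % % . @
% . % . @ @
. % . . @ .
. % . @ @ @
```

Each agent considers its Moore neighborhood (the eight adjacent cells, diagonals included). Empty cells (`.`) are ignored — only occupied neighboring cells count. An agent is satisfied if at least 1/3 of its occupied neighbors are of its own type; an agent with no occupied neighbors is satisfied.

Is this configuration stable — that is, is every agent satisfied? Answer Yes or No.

Row 1: (1,1)% 2/2 ✓ · (1,3)% 4/4 ✓ · (1,4)% 4/4 ✓ · (1,5)% 3/4 ✓ · (1,6)% 1/2 ✓
Row 2: (2,1)% 3/3 ✓ · (2,2)% 6/6 ✓ · (2,3)% 5/5 ✓ · (2,4)% 5/6 ✓ · (2,6)@ 2/4 ✓
Row 3: (3,1)% 3/3 ✓ · (3,3)% 4/4 ✓ · (3,5)@ 3/4 ✓ · (3,6)@ 3/3 ✓
Row 4: (4,2)% 3/3 ✓ · (4,5)@ 5/5 ✓
Row 5: (5,2)% 1/1 ✓ · (5,4)@ 2/2 ✓ · (5,5)@ 3/3 ✓ · (5,6)@ 2/2 ✓
All meet the threshold, so the configuration is stable.

Yes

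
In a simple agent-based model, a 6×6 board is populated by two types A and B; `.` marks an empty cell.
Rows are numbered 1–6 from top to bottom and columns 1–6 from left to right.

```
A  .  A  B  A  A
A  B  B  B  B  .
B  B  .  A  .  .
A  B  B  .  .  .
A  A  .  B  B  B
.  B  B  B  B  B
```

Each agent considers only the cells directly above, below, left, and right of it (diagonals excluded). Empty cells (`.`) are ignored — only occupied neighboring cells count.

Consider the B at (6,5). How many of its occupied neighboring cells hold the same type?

Occupied neighbors of (6,5): (5,5)=B, (6,4)=B, (6,6)=B.
Same type (B): 3 of 3.

3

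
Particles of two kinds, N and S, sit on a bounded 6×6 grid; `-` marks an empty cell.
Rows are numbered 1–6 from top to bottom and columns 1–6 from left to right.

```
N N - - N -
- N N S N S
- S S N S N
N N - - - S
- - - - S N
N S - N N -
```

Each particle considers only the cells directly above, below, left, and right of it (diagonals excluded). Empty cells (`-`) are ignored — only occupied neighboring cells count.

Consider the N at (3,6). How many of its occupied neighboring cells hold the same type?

Occupied neighbors of (3,6): (2,6)=S, (4,6)=S, (3,5)=S.
Same type (N): 0 of 3.

0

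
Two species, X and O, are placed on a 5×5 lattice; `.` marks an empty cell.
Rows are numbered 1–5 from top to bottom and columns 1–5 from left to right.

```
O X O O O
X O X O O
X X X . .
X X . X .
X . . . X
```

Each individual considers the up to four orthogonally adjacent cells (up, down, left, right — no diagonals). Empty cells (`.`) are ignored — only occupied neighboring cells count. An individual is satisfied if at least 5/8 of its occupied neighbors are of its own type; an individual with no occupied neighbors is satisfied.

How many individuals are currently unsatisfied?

(1,1)O 0/2 not
(1,2)X 0/3 not
(1,3)O 1/3 not
(1,4)O 3/3 satisfied
(1,5)O 2/2 satisfied
(2,1)X 1/3 not
(2,2)O 0/4 not
(2,3)X 1/4 not
(2,4)O 2/3 satisfied
(2,5)O 2/2 satisfied
(3,1)X 3/3 satisfied
(3,2)X 3/4 satisfied
(3,3)X 2/2 satisfied
(4,1)X 3/3 satisfied
(4,2)X 2/2 satisfied
(4,4)X 0/0 satisfied
(5,1)X 1/1 satisfied
(5,5)X 0/0 satisfied
Unsatisfied: (1,1), (1,2), (1,3), (2,1), (2,2), (2,3) — 6 in total.

6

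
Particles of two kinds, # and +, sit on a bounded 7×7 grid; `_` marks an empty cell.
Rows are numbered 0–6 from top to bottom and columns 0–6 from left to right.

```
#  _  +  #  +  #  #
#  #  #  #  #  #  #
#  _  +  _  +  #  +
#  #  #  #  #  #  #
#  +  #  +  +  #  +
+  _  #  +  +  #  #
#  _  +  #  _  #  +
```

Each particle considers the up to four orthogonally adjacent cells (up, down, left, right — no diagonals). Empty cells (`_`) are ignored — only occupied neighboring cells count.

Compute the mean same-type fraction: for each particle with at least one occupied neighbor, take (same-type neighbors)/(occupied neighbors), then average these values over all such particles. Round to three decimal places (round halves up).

Row 0: (0,0)# 1/1 · (0,2)+ 0/2 · (0,3)# 1/3 · (0,4)+ 0/3 · (0,5)# 2/3 · (0,6)# 2/2
Row 1: (1,0)# 3/3 · (1,1)# 2/2 · (1,2)# 2/4 · (1,3)# 3/3 · (1,4)# 2/4 · (1,5)# 4/4 · (1,6)# 2/3
Row 2: (2,0)# 2/2 · (2,2)+ 0/2 · (2,4)+ 0/3 · (2,5)# 2/4 · (2,6)+ 0/3
Row 3: (3,0)# 3/3 · (3,1)# 2/3 · (3,2)# 3/4 · (3,3)# 2/3 · (3,4)# 2/4 · (3,5)# 4/4 · (3,6)# 1/3
Row 4: (4,0)# 1/3 · (4,1)+ 0/3 · (4,2)# 2/4 · (4,3)+ 2/4 · (4,4)+ 2/4 · (4,5)# 2/4 · (4,6)+ 0/3
Row 5: (5,0)+ 0/2 · (5,2)# 1/3 · (5,3)+ 2/4 · (5,4)+ 2/3 · (5,5)# 3/4 · (5,6)# 1/3
Row 6: (6,0)# 0/1 · (6,2)+ 0/2 · (6,3)# 0/2 · (6,5)# 1/2 · (6,6)+ 0/2
Sum over 43 particles: 1/1 + 0/2 + 1/3 + 0/3 + 2/3 + 2/2 + 3/3 + 2/2 + 2/4 + 3/3 + 2/4 + 4/4 + 2/3 + 2/2 + 0/2 + 0/3 + 2/4 + 0/3 + 3/3 + 2/3 + 3/4 + 2/3 + 2/4 + 4/4 + 1/3 + 1/3 + 0/3 + 2/4 + 2/4 + 2/4 + 2/4 + 0/3 + 0/2 + 1/3 + 2/4 + 2/3 + 3/4 + 1/3 + 0/1 + 0/2 + 0/2 + 1/2 + 0/2 = 41/2; mean = 41/2 ÷ 43 = 41/86 = 0.476744… → 0.477.

0.477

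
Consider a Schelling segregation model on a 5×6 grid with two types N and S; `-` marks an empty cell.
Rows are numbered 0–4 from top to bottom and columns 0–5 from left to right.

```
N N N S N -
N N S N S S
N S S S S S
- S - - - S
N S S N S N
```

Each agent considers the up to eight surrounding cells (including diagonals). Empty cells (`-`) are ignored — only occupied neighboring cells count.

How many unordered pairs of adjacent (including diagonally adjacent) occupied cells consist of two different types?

Scan each occupied cell's neighbors to the right and below (and the two forward diagonals) so each pair is counted once.
From row 0: 7 unlike of 18 pairs (running 7/18).
From row 1: 9 unlike of 21 pairs (running 16/39).
From row 2: 2 unlike of 10 pairs (running 18/49).
From row 3: 2 unlike of 5 pairs (running 20/54).
From row 4: 4 unlike of 5 pairs (running 24/59).
Total adjacent occupied pairs: 59; unlike-type pairs: 24.

24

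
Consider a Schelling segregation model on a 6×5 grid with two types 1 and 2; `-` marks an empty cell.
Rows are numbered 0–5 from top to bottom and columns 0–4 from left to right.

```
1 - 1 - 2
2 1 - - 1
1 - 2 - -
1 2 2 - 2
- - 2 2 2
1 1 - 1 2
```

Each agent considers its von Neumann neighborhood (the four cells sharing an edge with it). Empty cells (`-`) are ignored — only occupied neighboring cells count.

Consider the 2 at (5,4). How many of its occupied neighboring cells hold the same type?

1

Occupied neighbors of (5,4): (4,4)=2, (5,3)=1.
Same type (2): 1 of 2.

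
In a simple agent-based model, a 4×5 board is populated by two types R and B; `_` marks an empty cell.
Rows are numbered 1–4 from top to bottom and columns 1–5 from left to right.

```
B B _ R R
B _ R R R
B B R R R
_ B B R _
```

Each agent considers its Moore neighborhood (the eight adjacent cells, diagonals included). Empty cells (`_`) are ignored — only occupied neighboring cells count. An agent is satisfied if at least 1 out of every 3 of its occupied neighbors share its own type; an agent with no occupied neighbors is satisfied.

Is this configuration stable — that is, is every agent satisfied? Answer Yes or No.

Yes

Row 1: (1,1)B 2/2 ok · (1,2)B 2/3 ok · (1,4)R 4/4 ok · (1,5)R 3/3 ok
Row 2: (2,1)B 4/4 ok · (2,3)R 4/6 ok · (2,4)R 7/7 ok · (2,5)R 5/5 ok
Row 3: (3,1)B 3/3 ok · (3,2)B 4/6 ok · (3,3)R 4/7 ok · (3,4)R 6/7 ok · (3,5)R 4/4 ok
Row 4: (4,2)B 3/4 ok · (4,3)B 2/5 ok · (4,4)R 3/4 ok
All meet the threshold, so the configuration is stable.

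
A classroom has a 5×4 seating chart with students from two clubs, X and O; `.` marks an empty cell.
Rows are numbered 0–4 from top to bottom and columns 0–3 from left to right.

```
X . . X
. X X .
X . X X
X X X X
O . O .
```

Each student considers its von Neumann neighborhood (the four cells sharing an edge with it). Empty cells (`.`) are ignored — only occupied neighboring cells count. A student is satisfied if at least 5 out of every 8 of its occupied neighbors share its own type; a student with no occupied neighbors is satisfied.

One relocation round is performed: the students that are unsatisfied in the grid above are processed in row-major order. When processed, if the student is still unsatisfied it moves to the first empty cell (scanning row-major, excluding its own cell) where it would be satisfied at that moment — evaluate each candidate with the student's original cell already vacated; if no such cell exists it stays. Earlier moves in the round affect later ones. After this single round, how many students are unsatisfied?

Initially unsatisfied (in order): (4,0), (4,2).
  (4,0): no empty cell satisfies it; stays.
  (4,2): no empty cell satisfies it; stays.
Resulting grid:
X . . X
. X X .
X . X X
X X X X
O . O .
Unsatisfied now: (4,0), (4,2).

2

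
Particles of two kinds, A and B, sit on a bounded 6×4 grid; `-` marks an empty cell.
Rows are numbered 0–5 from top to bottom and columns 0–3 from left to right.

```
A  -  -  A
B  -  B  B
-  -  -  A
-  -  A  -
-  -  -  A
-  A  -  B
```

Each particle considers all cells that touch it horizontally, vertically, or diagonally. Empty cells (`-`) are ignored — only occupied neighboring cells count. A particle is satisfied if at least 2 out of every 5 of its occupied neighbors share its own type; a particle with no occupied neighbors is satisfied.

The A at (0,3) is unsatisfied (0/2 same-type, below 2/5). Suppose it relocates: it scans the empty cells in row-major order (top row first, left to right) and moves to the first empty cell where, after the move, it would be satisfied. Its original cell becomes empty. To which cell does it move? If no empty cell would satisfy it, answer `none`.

(2,2)

Vacating (0,3). Empty cells in order:
  (0,1): 1/3 same-type → still unsatisfied.
  (0,2): 0/2 same-type → still unsatisfied.
  (1,1): 1/3 same-type → still unsatisfied.
  (2,0): 0/1 same-type → still unsatisfied.
  (2,1): 1/3 same-type → still unsatisfied.
  (2,2): 2/4 same-type → satisfied — stop here.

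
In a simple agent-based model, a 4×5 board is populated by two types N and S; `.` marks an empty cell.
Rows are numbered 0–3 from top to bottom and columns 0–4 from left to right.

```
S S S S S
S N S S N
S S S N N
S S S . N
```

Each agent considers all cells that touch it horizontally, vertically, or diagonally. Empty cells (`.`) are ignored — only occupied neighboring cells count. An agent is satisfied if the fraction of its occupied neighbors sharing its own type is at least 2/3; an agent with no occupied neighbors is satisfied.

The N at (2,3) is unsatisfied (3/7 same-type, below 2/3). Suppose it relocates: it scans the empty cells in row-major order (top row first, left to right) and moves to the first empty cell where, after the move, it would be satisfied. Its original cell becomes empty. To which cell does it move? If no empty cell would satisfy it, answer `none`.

Vacating (2,3). Empty cells in order:
  (3,3): 2/4 same-type → still unsatisfied.

none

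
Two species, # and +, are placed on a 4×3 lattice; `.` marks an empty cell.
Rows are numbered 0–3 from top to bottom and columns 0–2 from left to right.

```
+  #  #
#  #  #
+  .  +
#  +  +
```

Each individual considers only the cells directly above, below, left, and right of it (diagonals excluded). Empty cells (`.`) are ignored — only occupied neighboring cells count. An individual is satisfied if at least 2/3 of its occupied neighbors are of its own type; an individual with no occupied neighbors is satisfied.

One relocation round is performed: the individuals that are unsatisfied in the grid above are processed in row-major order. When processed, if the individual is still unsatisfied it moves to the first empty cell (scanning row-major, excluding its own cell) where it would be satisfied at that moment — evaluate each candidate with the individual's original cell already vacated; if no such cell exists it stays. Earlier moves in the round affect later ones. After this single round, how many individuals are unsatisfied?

Initially unsatisfied (in order): (0,0), (1,0), (2,0), (2,2), (3,0), (3,1).
  (0,0) → (2,1).
  (1,0) → (0,0).
  (2,0): no empty cell satisfies it; stays.
  (2,2): now satisfied by earlier moves; stays.
  (3,0) → (1,0).
  (3,1): now satisfied by earlier moves; stays.
Resulting grid:
# # #
# # #
+ + +
. + +
Unsatisfied now: (2,0).

1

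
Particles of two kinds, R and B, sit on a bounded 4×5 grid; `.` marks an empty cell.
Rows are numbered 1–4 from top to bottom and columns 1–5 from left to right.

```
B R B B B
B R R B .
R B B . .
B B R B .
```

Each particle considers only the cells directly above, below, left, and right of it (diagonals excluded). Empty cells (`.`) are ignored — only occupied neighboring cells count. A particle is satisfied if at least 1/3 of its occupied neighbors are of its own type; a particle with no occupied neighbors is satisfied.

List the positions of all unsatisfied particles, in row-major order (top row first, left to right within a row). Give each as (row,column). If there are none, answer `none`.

(2,3), (3,1), (4,3), (4,4)

(1,1)B 1/2 satisfied
(1,2)R 1/3 satisfied
(1,3)B 1/3 satisfied
(1,4)B 3/3 satisfied
(1,5)B 1/1 satisfied
(2,1)B 1/3 satisfied
(2,2)R 2/4 satisfied
(2,3)R 1/4 not
(2,4)B 1/2 satisfied
(3,1)R 0/3 not
(3,2)B 2/4 satisfied
(3,3)B 1/3 satisfied
(4,1)B 1/2 satisfied
(4,2)B 2/3 satisfied
(4,3)R 0/3 not
(4,4)B 0/1 not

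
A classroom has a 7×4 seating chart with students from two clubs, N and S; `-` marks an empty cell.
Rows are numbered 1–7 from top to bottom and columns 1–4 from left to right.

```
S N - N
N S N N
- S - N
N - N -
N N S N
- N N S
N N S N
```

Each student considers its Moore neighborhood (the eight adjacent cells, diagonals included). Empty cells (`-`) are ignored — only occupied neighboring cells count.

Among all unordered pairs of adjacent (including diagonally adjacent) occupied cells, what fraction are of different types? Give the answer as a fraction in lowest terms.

Scan each occupied cell's neighbors to the right and below (and the two forward diagonals) so each pair is counted once.
Row 1: S(1,1)–N(1,2)≠ S(1,1)–N(2,1)≠ S(1,1)–S(2,2)= N(1,2)–S(2,2)≠ N(1,2)–N(2,3)= N(1,2)–N(2,1)= N(1,4)–N(2,4)= N(1,4)–N(2,3)=  → 3/8 unlike.
Row 2: N(2,1)–S(2,2)≠ N(2,1)–S(3,2)≠ S(2,2)–N(2,3)≠ S(2,2)–S(3,2)= N(2,3)–N(2,4)= N(2,3)–N(3,4)= N(2,3)–S(3,2)≠ N(2,4)–N(3,4)=  → 4/8 unlike.
Row 3: S(3,2)–N(4,3)≠ S(3,2)–N(4,1)≠ N(3,4)–N(4,3)=  → 2/3 unlike.
Row 4: N(4,1)–N(5,1)= N(4,1)–N(5,2)= N(4,3)–S(5,3)≠ N(4,3)–N(5,4)= N(4,3)–N(5,2)=  → 1/5 unlike.
Row 5: N(5,1)–N(5,2)= N(5,1)–N(6,2)= N(5,2)–S(5,3)≠ N(5,2)–N(6,2)= N(5,2)–N(6,3)= S(5,3)–N(5,4)≠ S(5,3)–N(6,3)≠ S(5,3)–S(6,4)= S(5,3)–N(6,2)≠ N(5,4)–S(6,4)≠ N(5,4)–N(6,3)=  → 5/11 unlike.
Row 6: N(6,2)–N(6,3)= N(6,2)–N(7,2)= N(6,2)–S(7,3)≠ N(6,2)–N(7,1)= N(6,3)–S(6,4)≠ N(6,3)–S(7,3)≠ N(6,3)–N(7,4)= N(6,3)–N(7,2)= S(6,4)–N(7,4)≠ S(6,4)–S(7,3)=  → 4/10 unlike.
Row 7: N(7,1)–N(7,2)= N(7,2)–S(7,3)≠ S(7,3)–N(7,4)≠  → 2/3 unlike.
Total adjacent occupied pairs: 48; unlike-type pairs: 21.
21/48 reduces to 7/16.

7/16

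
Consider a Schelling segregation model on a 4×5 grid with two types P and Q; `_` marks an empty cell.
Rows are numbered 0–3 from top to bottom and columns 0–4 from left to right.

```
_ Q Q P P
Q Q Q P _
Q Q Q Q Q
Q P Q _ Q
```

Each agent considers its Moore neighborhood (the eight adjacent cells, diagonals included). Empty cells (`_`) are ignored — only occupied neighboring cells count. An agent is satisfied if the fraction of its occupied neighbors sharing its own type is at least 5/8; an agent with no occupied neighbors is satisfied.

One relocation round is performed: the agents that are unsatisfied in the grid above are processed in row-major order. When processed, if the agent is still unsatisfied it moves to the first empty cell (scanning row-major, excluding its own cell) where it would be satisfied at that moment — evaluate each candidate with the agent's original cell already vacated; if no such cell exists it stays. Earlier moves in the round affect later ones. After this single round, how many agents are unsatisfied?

Initially unsatisfied (in order): (0,2), (0,3), (1,3), (3,1).
  (0,2) → (0,0).
  (0,3): now satisfied by earlier moves; stays.
  (1,3): no empty cell satisfies it; stays.
  (3,1): no empty cell satisfies it; stays.
Resulting grid:
Q Q _ P P
Q Q Q P _
Q Q Q Q Q
Q P Q _ Q
Unsatisfied now: (1,3), (3,1).

2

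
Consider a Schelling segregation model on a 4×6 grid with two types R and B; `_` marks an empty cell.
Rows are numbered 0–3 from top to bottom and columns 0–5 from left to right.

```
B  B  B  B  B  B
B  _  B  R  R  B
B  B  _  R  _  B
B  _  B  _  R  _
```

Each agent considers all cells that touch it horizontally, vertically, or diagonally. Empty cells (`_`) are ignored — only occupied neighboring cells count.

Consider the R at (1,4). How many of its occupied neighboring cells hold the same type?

Occupied neighbors of (1,4): (0,3)=B, (0,4)=B, (0,5)=B, (1,3)=R, (1,5)=B, (2,3)=R, (2,5)=B.
Same type (R): 2 of 7.

2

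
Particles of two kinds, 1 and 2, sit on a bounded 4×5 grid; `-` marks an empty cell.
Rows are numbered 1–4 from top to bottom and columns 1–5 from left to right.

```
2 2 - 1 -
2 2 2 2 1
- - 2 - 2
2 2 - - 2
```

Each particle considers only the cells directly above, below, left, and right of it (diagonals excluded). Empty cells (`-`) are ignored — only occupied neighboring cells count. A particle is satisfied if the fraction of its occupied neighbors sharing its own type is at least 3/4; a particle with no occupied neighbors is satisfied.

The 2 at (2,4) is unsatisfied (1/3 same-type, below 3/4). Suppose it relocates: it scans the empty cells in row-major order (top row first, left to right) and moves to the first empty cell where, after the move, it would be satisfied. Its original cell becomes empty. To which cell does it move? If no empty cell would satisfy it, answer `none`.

(3,1)

Vacating (2,4). Empty cells in order:
  (1,3): 2/3 same-type → still unsatisfied.
  (1,5): 0/2 same-type → still unsatisfied.
  (3,1): 2/2 same-type → satisfied — stop here.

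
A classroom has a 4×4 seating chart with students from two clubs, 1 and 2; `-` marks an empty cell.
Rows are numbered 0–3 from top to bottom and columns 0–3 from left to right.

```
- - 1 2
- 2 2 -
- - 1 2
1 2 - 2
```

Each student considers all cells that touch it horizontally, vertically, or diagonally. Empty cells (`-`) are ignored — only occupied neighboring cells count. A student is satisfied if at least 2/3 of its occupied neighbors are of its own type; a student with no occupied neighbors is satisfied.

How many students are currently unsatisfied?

Row 0: (0,2)1 0/3 ✗ · (0,3)2 1/2 ✗
Row 1: (1,1)2 1/3 ✗ · (1,2)2 3/5 ✗
Row 2: (2,2)1 0/5 ✗ · (2,3)2 2/3 ✓
Row 3: (3,0)1 0/1 ✗ · (3,1)2 0/2 ✗ · (3,3)2 1/2 ✗
Unsatisfied: (0,2), (0,3), (1,1), (1,2), (2,2), (3,0), (3,1), (3,3) — 8 in total.

8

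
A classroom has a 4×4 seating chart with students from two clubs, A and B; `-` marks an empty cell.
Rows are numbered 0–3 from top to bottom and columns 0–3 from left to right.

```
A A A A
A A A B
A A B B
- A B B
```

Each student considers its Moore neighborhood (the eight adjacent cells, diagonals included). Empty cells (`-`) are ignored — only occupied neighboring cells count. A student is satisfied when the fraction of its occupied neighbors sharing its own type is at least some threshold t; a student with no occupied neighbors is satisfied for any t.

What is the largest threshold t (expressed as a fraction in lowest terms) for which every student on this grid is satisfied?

2/5

Row 0: (0,0)A 3/3 · (0,1)A 5/5 · (0,2)A 4/5 · (0,3)A 2/3
Row 1: (1,0)A 5/5 · (1,1)A 7/8 · (1,2)A 5/8 · (1,3)B 2/5
Row 2: (2,0)A 4/4 · (2,1)A 5/7 · (2,2)B 4/8 · (2,3)B 4/5
Row 3: (3,1)A 2/4 · (3,2)B 3/5 · (3,3)B 3/3
The smallest same-type fraction is 2/5 at (1,3), which reduces to 2/5. Any threshold above that leaves this student unsatisfied.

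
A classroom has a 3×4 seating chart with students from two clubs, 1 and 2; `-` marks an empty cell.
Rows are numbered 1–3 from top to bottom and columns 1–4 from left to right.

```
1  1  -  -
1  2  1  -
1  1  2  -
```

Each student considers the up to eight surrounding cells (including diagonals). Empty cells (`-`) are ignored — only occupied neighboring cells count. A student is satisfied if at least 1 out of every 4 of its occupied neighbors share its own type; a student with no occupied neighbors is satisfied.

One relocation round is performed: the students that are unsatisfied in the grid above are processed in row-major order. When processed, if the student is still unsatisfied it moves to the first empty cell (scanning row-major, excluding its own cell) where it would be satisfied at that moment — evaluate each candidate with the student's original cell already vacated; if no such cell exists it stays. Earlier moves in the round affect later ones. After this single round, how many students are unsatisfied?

0

Initially unsatisfied (in order): (2,2).
  (2,2) → (2,4).
Resulting grid:
1 1 - -
1 - 1 2
1 1 2 -
All satisfied now.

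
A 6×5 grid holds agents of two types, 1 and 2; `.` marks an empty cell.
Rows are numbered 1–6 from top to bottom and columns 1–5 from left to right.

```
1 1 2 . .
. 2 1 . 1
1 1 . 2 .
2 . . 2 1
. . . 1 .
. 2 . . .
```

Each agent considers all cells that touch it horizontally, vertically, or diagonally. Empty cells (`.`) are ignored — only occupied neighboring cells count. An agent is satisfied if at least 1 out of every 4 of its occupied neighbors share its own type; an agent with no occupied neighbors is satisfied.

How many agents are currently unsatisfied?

Row 1: (1,1)1 1/2 ✓ · (1,2)1 2/4 ✓ · (1,3)2 1/3 ✓
Row 2: (2,2)2 1/6 ✗ · (2,3)1 2/5 ✓ · (2,5)1 0/1 ✗
Row 3: (3,1)1 1/3 ✓ · (3,2)1 2/4 ✓ · (3,4)2 1/4 ✓
Row 4: (4,1)2 0/2 ✗ · (4,4)2 1/3 ✓ · (4,5)1 1/3 ✓
Row 5: (5,4)1 1/2 ✓
Row 6: (6,2)2 0/0 ✓
Unsatisfied: (2,2), (2,5), (4,1) — 3 in total.

3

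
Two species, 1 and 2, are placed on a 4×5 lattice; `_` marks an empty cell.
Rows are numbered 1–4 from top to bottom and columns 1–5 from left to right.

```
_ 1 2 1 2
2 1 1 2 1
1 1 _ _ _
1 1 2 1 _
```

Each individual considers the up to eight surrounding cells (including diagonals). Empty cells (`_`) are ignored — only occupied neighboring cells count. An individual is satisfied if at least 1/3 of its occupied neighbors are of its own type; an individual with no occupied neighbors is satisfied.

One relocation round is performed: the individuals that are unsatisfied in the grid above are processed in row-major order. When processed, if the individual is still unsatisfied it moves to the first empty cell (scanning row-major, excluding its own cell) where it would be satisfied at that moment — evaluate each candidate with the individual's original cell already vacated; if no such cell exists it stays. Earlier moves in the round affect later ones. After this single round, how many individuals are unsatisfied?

2

Initially unsatisfied (in order): (1,3), (2,1), (4,3), (4,4).
  (1,3) → (1,1).
  (2,1) → (3,4).
  (4,3) → (3,5).
  (4,4) → (1,3).
Resulting grid:
2 1 1 1 2
_ 1 1 2 1
1 1 _ 2 2
1 1 _ _ _
Unsatisfied now: (1,1), (2,5).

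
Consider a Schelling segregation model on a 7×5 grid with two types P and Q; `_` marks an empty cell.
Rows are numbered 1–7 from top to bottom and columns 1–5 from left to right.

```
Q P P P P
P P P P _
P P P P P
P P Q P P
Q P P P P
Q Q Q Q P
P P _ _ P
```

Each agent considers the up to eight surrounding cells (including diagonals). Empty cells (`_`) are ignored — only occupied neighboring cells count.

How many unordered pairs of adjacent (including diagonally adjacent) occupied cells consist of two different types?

Scan each occupied cell's neighbors to the right and below (and the two forward diagonals) so each pair is counted once.
From row 1: 3 unlike of 15 pairs (running 3/15).
From row 2: 0 unlike of 14 pairs (running 3/29).
From row 3: 3 unlike of 17 pairs (running 6/46).
From row 4: 7 unlike of 17 pairs (running 13/63).
From row 5: 10 unlike of 17 pairs (running 23/80).
From row 6: 7 unlike of 11 pairs (running 30/91).
From row 7: 0 unlike of 1 pairs (running 30/92).
Total adjacent occupied pairs: 92; unlike-type pairs: 30.

30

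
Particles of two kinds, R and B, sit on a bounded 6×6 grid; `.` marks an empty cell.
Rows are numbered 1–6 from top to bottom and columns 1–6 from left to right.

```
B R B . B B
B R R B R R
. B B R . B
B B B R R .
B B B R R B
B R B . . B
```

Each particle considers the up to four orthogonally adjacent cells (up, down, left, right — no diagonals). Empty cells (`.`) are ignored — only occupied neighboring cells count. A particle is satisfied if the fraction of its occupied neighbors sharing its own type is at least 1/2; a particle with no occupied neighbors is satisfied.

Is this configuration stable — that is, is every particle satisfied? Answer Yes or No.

No

Row 1: (1,1)B 1/2 ok · (1,2)R 1/3 unhappy · (1,3)B 0/2 unhappy · (1,5)B 1/2 ok · (1,6)B 1/2 ok
Row 2: (2,1)B 1/2 ok · (2,2)R 2/4 ok · (2,3)R 1/4 unhappy · (2,4)B 0/3 unhappy · (2,5)R 1/3 unhappy · (2,6)R 1/3 unhappy
Row 3: (3,2)B 2/3 ok · (3,3)B 2/4 ok · (3,4)R 1/3 unhappy · (3,6)B 0/1 unhappy
Row 4: (4,1)B 2/2 ok · (4,2)B 4/4 ok · (4,3)B 3/4 ok · (4,4)R 3/4 ok · (4,5)R 2/2 ok
Row 5: (5,1)B 3/3 ok · (5,2)B 3/4 ok · (5,3)B 3/4 ok · (5,4)R 2/3 ok · (5,5)R 2/3 ok · (5,6)B 1/2 ok
Row 6: (6,1)B 1/2 ok · (6,2)R 0/3 unhappy · (6,3)B 1/2 ok · (6,6)B 1/1 ok
For instance (1,2) has only 1/3 same-type neighbors, below 1/2.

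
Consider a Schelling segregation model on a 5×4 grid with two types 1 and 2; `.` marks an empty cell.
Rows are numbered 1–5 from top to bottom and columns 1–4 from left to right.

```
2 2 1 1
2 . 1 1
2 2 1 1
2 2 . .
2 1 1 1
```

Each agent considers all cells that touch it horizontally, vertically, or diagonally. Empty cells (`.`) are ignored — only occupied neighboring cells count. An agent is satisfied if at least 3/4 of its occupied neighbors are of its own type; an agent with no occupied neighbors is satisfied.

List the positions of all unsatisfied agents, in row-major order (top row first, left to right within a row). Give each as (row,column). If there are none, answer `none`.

(1,2), (2,3), (3,2), (3,3), (4,2), (5,1), (5,2), (5,3)

Row 1: (1,1)2 2/2 satisfied · (1,2)2 2/4 not · (1,3)1 3/4 satisfied · (1,4)1 3/3 satisfied
Row 2: (2,1)2 4/4 satisfied · (2,3)1 5/7 not · (2,4)1 5/5 satisfied
Row 3: (3,1)2 4/4 satisfied · (3,2)2 4/6 not · (3,3)1 3/5 not · (3,4)1 3/3 satisfied
Row 4: (4,1)2 4/5 satisfied · (4,2)2 4/7 not
Row 5: (5,1)2 2/3 not · (5,2)1 1/4 not · (5,3)1 2/3 not · (5,4)1 1/1 satisfied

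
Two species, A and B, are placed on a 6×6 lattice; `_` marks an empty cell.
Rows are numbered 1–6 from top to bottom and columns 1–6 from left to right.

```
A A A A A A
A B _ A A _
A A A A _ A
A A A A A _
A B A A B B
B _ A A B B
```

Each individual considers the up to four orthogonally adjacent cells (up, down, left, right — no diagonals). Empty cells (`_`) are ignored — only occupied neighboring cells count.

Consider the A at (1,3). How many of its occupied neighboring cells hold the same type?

Occupied neighbors of (1,3): (1,2)=A, (1,4)=A.
Same type (A): 2 of 2.

2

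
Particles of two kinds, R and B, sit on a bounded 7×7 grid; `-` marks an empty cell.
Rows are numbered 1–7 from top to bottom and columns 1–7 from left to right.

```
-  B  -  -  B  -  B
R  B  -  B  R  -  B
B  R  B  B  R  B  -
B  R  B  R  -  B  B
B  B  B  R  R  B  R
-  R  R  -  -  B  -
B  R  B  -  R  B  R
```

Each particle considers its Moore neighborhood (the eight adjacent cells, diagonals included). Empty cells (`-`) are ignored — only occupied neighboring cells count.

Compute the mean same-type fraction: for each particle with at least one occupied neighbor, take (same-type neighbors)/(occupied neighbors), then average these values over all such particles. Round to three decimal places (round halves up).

0.421

(1,2)B 1/2
(1,5)B 1/2
(1,7)B 1/1
(2,1)R 1/4
(2,2)B 3/5
(2,4)B 3/5
(2,5)R 1/5
(2,7)B 2/2
(3,1)B 2/5
(3,2)R 2/7
(3,3)B 4/7
(3,4)B 3/6
(3,5)R 2/6
(3,6)B 3/5
(4,1)B 3/5
(4,2)R 1/8
(4,3)B 4/8
(4,4)R 3/7
(4,6)B 3/6
(4,7)B 3/4
(5,1)B 2/4
(5,2)B 4/7
(5,3)B 2/7
(5,4)R 3/5
(5,5)R 2/5
(5,6)B 3/5
(5,7)R 0/4
(6,2)R 2/7
(6,3)R 3/6
(6,6)B 2/6
(7,1)B 0/2
(7,2)R 2/4
(7,3)B 0/3
(7,5)R 0/2
(7,6)B 1/3
(7,7)R 0/2
Sum over 36 particles: 1/2 + 1/2 + 1/1 + 1/4 + 3/5 + 3/5 + 1/5 + 2/2 + 2/5 + 2/7 + 4/7 + 3/6 + 2/6 + 3/5 + 3/5 + 1/8 + 4/8 + 3/7 + 3/6 + 3/4 + 2/4 + 4/7 + 2/7 + 3/5 + 2/5 + 3/5 + 0/4 + 2/7 + 3/6 + 2/6 + 0/2 + 2/4 + 0/3 + 0/2 + 1/3 + 0/2 = 4243/280; mean = 4243/280 ÷ 36 = 4243/10080 = 0.420932… → 0.421.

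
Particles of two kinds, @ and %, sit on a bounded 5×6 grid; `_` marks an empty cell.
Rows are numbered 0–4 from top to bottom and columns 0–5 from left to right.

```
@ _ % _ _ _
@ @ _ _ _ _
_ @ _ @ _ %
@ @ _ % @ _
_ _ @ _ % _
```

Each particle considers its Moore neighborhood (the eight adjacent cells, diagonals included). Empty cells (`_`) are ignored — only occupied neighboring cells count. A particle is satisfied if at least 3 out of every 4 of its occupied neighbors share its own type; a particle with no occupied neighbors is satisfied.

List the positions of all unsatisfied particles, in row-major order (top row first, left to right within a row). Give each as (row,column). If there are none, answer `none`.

(0,0)@ 2/2 ✓
(0,2)% 0/1 ✗
(1,0)@ 3/3 ✓
(1,1)@ 3/4 ✓
(2,1)@ 4/4 ✓
(2,3)@ 1/2 ✗
(2,5)% 0/1 ✗
(3,0)@ 2/2 ✓
(3,1)@ 3/3 ✓
(3,3)% 1/4 ✗
(3,4)@ 1/4 ✗
(4,2)@ 1/2 ✗
(4,4)% 1/2 ✗

(0,2), (2,3), (2,5), (3,3), (3,4), (4,2), (4,4)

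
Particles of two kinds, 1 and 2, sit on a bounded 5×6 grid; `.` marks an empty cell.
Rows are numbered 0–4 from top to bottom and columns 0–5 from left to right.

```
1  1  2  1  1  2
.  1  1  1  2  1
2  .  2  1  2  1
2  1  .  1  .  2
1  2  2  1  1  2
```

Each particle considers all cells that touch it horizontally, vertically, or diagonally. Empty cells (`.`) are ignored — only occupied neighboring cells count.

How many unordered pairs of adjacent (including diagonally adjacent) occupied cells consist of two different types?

36

Scan each occupied cell's neighbors to the right and below (and the two forward diagonals) so each pair is counted once.
From row 0: 9 unlike of 19 pairs (running 9/19).
From row 1: 10 unlike of 16 pairs (running 19/35).
From row 2: 8 unlike of 11 pairs (running 27/46).
From row 3: 6 unlike of 11 pairs (running 33/57).
From row 4: 3 unlike of 5 pairs (running 36/62).
Total adjacent occupied pairs: 62; unlike-type pairs: 36.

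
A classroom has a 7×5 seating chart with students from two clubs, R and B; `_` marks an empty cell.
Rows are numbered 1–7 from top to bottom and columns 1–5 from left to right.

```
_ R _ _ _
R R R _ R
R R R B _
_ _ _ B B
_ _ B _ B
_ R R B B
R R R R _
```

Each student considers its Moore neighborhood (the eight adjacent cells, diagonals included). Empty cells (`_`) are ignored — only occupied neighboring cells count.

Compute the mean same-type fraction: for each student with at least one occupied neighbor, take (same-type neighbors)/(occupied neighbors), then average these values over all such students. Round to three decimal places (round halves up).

0.763

Row 1: (1,2)R 3/3
Row 2: (2,1)R 4/4 · (2,2)R 6/6 · (2,3)R 4/5 · (2,5)R 0/1
Row 3: (3,1)R 3/3 · (3,2)R 5/5 · (3,3)R 3/5 · (3,4)B 2/5
Row 4: (4,4)B 4/5 · (4,5)B 3/3
Row 5: (5,3)B 2/4 · (5,5)B 4/4
Row 6: (6,2)R 4/5 · (6,3)R 4/6 · (6,4)B 3/6 · (6,5)B 2/3
Row 7: (7,1)R 2/2 · (7,2)R 4/4 · (7,3)R 4/5 · (7,4)R 2/4
Sum over 21 students: 3/3 + 4/4 + 6/6 + 4/5 + 0/1 + 3/3 + 5/5 + 3/5 + 2/5 + 4/5 + 3/3 + 2/4 + 4/4 + 4/5 + 4/6 + 3/6 + 2/3 + 2/2 + 4/4 + 4/5 + 2/4 = 481/30; mean = 481/30 ÷ 21 = 481/630 = 0.763492… → 0.763.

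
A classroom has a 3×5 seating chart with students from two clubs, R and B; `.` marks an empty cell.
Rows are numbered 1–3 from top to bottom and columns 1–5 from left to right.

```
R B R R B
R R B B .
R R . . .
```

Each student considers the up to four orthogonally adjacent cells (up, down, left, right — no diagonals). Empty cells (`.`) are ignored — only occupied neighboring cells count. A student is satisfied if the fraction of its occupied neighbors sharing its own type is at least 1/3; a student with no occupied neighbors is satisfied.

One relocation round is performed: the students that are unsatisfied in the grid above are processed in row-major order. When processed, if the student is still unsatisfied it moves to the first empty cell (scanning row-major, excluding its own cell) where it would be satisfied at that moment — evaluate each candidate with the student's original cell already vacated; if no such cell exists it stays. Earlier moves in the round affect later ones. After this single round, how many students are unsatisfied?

Initially unsatisfied (in order): (1,2), (1,5).
  (1,2) → (2,5).
  (1,5): now satisfied by earlier moves; stays.
Resulting grid:
R . R R B
R R B B B
R R . . .
All satisfied now.

0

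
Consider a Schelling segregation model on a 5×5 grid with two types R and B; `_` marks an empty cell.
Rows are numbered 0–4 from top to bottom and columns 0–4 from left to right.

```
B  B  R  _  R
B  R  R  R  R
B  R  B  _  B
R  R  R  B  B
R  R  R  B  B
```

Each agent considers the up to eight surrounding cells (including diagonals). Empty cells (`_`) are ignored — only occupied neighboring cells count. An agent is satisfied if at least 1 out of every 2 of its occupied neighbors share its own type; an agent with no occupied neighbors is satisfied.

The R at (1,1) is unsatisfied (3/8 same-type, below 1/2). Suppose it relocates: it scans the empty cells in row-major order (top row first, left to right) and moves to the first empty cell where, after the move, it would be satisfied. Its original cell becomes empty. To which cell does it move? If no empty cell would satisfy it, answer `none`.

Vacating (1,1). Empty cells in order:
  (0,3): 5/5 same-type → satisfied — stop here.

(0,3)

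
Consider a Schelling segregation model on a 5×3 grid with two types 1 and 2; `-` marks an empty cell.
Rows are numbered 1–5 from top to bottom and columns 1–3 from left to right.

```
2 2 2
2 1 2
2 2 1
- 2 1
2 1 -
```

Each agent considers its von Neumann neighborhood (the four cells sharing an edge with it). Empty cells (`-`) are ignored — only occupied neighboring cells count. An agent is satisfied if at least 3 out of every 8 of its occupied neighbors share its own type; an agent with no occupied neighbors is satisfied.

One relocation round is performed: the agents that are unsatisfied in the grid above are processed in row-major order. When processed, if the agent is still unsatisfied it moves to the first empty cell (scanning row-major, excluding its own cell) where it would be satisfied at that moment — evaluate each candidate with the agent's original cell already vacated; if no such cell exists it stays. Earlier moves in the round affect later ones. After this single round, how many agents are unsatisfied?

1

Initially unsatisfied (in order): (2,2), (2,3), (3,3), (4,2), (5,1), (5,2).
  (2,2) → (5,3).
  (2,3): now satisfied by earlier moves; stays.
  (3,3): no empty cell satisfies it; stays.
  (4,2) → (2,2).
  (5,1) → (4,1).
  (5,2): now satisfied by earlier moves; stays.
Resulting grid:
2 2 2
2 2 2
2 2 1
2 - 1
- 1 1
Unsatisfied now: (3,3).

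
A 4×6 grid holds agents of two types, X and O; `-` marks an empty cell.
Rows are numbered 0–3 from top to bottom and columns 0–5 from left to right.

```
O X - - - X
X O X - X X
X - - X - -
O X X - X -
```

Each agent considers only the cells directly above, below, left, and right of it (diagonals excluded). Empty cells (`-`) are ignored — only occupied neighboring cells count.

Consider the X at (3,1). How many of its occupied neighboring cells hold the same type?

1

Occupied neighbors of (3,1): (3,0)=O, (3,2)=X.
Same type (X): 1 of 2.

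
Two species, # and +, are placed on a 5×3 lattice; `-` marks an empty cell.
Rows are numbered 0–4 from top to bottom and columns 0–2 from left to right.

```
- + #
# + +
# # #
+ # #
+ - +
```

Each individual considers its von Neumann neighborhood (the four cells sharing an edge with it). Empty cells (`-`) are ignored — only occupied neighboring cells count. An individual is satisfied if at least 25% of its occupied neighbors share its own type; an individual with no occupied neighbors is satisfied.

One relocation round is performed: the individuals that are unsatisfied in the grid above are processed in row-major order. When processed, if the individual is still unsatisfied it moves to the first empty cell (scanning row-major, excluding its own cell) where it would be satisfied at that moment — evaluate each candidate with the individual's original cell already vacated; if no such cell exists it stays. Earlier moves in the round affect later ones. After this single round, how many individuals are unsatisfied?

0

Initially unsatisfied (in order): (0,2), (4,2).
  (0,2) → (0,0).
  (4,2) → (0,2).
Resulting grid:
# + +
# + +
# # #
+ # #
+ - -
All satisfied now.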